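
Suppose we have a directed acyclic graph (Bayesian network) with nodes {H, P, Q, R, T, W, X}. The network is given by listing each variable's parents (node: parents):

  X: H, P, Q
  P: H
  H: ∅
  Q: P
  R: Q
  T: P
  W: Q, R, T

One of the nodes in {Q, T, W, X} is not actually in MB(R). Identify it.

X

By definition, MB(R) is built from R's parents, R's children, and the co-parents of R.
Parents of R: Q.
R's children: W.
For each child, the remaining parents (spouses of R):
  W's other parents are Q, T.
MB(R) = {Q, T, W}.
X is neither a parent, child, nor co-parent of R, so it does not belong.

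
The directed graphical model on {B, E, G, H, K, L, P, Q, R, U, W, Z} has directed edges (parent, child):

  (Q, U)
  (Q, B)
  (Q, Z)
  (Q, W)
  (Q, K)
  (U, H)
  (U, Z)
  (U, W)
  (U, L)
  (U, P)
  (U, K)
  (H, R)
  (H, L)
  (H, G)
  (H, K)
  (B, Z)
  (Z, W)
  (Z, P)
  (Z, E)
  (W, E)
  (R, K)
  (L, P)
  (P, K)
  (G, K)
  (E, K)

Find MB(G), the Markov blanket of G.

{E, H, K, P, Q, R, U}

Recall MB(v) = parents ∪ children ∪ spouses, where spouses are the other parents of v's children.
G has parent H.
Ch(G) = {K}.
Parents of each child, excluding G:
  K also has parents E, H, P, Q, R, U.
So the Markov blanket of G is {E, H, K, P, Q, R, U}.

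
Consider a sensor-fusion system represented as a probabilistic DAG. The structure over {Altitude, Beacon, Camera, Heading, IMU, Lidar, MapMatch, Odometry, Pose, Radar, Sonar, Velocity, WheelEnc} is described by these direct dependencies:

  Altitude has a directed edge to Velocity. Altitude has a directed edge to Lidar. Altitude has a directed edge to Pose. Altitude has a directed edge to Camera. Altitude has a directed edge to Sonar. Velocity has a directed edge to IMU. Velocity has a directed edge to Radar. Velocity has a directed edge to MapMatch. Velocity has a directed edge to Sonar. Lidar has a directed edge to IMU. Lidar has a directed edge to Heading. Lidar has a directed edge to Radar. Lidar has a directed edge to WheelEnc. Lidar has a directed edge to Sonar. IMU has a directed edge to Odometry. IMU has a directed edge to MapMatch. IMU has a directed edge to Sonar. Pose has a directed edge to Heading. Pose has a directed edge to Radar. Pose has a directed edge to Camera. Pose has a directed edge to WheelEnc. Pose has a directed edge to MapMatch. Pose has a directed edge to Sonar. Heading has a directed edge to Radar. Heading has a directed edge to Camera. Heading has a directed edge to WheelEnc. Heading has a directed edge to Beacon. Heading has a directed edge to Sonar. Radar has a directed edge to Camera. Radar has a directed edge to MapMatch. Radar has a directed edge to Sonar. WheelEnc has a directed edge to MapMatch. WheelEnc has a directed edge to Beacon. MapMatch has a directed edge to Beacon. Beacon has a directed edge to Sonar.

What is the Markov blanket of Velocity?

By definition, MB(Velocity) is built from Velocity's parents, Velocity's children, and the co-parents of Velocity.
Parents of Velocity: Altitude.
Velocity has children IMU, MapMatch, Radar, Sonar.
Other parents of Velocity's children:
  parents(IMU) \ {Velocity} = {Lidar}.
  parents(Radar) \ {Velocity} = {Heading, Lidar, Pose}.
  MapMatch's other parents are IMU, Pose, Radar, WheelEnc.
  Sonar's other parents are Altitude, Beacon, Heading, IMU, Lidar, Pose, Radar.
MB(Velocity) = {Altitude, Beacon, Heading, IMU, Lidar, MapMatch, Pose, Radar, Sonar, WheelEnc}.

{Altitude, Beacon, Heading, IMU, Lidar, MapMatch, Pose, Radar, Sonar, WheelEnc}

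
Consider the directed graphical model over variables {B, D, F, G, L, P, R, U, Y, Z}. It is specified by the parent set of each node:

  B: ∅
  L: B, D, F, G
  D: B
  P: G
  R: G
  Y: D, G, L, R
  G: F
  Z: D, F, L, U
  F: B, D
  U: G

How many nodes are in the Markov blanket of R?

4

R's parents: G.
Ch(R) = {Y}.
Other parents of R's children:
  parents(Y) \ {R} = {D, G, L}.
MB(R) = {D, G, L, Y}, which has 4 nodes.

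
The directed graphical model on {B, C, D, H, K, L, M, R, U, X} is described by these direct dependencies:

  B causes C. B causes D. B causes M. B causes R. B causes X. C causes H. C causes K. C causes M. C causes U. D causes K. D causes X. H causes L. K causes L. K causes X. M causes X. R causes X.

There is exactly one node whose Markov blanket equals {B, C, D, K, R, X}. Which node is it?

M

The target node must have every member of {B, C, D, K, R, X} as a parent, child, or co-parent, and no others.
Parents of M: B, C; children: X; co-parents: B, D, K, R.
These exactly cover the given set, so the node is M.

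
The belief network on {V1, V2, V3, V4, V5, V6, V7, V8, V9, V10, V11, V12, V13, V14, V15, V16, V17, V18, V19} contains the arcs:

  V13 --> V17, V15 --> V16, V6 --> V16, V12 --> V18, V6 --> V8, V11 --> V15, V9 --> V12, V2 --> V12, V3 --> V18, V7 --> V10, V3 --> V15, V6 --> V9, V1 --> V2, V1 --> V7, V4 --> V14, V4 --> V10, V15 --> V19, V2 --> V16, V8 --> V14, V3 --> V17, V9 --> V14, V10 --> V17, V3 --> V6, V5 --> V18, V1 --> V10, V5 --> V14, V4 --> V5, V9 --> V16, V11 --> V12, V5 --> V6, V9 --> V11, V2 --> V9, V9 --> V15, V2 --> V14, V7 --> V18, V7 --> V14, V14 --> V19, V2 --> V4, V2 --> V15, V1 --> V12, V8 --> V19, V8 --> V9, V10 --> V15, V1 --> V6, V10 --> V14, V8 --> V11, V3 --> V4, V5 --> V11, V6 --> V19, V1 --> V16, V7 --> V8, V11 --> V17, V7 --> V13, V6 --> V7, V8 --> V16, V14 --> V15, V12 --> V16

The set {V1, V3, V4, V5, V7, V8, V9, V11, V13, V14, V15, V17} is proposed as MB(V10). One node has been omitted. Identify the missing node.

V2

Recall MB(v) = parents ∪ children ∪ spouses, where spouses are the other parents of v's children.
Parents of V10: V1, V4, V7.
Children of V10: V14, V15, V17.
Other parents of V10's children:
  V14 also has parents V2, V4, V5, V7, V8, V9.
  V15 also has parents V2, V3, V9, V11, V14.
  V17's other parents are V3, V11, V13.
MB(V10) = {V1, V2, V3, V4, V5, V7, V8, V9, V11, V13, V14, V15, V17}.
Comparing with the claimed set, V2 is missing.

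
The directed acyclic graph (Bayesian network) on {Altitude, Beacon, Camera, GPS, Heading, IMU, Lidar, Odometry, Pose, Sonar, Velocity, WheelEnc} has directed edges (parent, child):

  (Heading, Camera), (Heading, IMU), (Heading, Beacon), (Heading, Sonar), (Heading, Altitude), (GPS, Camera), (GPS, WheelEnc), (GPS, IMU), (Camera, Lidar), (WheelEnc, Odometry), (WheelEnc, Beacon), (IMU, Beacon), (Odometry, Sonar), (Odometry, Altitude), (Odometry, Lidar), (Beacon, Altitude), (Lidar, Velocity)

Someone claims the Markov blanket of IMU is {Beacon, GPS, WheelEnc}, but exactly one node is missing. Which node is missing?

By definition, MB(IMU) is built from IMU's parents, IMU's children, and the co-parents of IMU.
IMU's parents: GPS, Heading.
IMU has child Beacon.
Other parents of IMU's children:
  Beacon's other parents are Heading, WheelEnc.
MB(IMU) = {Beacon, GPS, Heading, WheelEnc}.
Comparing with the claimed set, Heading is missing.

Heading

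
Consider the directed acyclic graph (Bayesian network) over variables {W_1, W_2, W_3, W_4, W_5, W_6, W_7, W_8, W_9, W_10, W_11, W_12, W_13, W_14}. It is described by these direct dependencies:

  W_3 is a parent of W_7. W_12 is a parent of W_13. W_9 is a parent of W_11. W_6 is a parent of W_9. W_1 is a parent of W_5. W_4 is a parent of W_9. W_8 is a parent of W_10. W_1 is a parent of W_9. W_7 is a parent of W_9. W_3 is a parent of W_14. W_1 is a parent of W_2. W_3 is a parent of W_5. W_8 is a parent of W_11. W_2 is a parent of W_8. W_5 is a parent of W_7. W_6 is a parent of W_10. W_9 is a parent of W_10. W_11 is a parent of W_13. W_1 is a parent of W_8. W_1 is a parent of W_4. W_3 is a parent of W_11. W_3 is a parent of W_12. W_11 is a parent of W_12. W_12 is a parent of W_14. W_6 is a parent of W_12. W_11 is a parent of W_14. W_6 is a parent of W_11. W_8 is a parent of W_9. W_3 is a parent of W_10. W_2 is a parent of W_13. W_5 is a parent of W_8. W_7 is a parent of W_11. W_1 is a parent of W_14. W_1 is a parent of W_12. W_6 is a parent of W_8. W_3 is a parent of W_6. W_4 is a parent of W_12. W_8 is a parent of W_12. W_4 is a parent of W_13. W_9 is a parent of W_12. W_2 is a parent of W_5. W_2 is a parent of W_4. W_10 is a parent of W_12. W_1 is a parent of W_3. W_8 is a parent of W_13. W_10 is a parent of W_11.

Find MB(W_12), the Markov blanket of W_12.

{W_1, W_2, W_3, W_4, W_6, W_8, W_9, W_10, W_11, W_13, W_14}

By definition, MB(W_12) is built from W_12's parents, W_12's children, and the co-parents of W_12.
W_12's parents: W_1, W_3, W_4, W_6, W_8, W_9, W_10, W_11.
W_12 has children W_13, W_14.
For each child, the remaining parents (spouses of W_12):
  W_13 also has parents W_2, W_4, W_8, W_11.
  W_14's other parents are W_1, W_3, W_11.
MB(W_12) = {W_1, W_2, W_3, W_4, W_6, W_8, W_9, W_10, W_11, W_13, W_14}.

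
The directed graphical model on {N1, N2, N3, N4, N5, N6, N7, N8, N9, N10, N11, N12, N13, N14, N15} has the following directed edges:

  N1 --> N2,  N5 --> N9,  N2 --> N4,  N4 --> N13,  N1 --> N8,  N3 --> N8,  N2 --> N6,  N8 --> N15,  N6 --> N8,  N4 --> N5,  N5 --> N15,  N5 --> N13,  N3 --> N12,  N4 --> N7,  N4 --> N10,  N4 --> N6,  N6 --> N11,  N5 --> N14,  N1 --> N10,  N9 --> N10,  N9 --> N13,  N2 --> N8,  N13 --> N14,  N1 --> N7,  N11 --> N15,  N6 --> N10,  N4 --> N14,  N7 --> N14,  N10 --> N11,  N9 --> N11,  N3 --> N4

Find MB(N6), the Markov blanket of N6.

{N1, N2, N3, N4, N8, N9, N10, N11}

Parents of N6: N2, N4.
Children of N6: N8, N10, N11.
For each child, the remaining parents (spouses of N6):
  parents(N8) \ {N6} = {N1, N2, N3}.
  N10's other parents are N1, N4, N9.
  N11's other parents are N9, N10.
MB(N6) = {N1, N2, N3, N4, N8, N9, N10, N11}.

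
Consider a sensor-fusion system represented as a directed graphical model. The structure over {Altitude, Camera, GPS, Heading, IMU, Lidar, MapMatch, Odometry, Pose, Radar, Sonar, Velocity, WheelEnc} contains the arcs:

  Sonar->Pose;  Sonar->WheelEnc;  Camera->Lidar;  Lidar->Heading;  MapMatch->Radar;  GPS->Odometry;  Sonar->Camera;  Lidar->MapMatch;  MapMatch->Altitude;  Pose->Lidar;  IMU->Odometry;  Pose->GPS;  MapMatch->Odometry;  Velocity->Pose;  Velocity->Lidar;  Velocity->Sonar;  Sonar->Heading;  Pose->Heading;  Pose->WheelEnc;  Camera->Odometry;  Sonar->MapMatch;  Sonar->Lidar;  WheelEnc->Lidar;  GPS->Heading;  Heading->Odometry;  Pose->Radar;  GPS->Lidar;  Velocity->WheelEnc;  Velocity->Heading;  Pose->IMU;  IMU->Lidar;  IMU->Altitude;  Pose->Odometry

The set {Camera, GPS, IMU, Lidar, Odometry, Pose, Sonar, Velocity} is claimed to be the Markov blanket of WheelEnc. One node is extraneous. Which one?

Odometry

The Markov blanket of a node is its parents, its children, and the other parents of its children.
WheelEnc's parents: Pose, Sonar, Velocity.
Children of WheelEnc: Lidar.
For each child, the remaining parents (spouses of WheelEnc):
  Lidar also has parents Camera, GPS, IMU, Pose, Sonar, Velocity.
MB(WheelEnc) = {Camera, GPS, IMU, Lidar, Pose, Sonar, Velocity}.
Odometry is neither a parent, child, nor co-parent of WheelEnc, so it does not belong.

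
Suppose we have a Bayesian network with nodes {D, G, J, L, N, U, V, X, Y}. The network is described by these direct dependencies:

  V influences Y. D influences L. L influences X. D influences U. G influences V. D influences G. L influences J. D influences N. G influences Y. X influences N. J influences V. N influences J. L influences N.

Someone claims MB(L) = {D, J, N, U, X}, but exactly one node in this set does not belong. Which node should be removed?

L's parents: D.
Ch(L) = {J, N, X}.
Parents of each child, excluding L:
  X: no additional parents.
  N also has parents D, X.
  J also has parent N.
MB(L) = {D, J, N, X}.
U is neither a parent, child, nor co-parent of L, so it does not belong.

U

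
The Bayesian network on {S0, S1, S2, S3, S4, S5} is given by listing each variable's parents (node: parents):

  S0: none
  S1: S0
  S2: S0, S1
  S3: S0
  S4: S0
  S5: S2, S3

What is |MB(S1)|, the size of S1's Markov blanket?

2

By definition, MB(S1) is built from S1's parents, S1's children, and the co-parents of S1.
Pa(S1) = {S0}.
S1's children: S2.
Parents of each child, excluding S1:
  S2: S0
MB(S1) = {S0, S2}, which has 2 nodes.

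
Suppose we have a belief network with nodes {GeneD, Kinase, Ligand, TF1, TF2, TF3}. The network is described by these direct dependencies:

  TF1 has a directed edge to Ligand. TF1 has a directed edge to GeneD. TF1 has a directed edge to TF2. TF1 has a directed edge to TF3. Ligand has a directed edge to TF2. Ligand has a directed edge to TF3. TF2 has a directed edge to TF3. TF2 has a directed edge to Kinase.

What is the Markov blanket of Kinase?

Children of Kinase: none.
Pa(Kinase) = {TF2}.
Kinase has no children, so there are no co-parents.
Taking the union gives {TF2}.

{TF2}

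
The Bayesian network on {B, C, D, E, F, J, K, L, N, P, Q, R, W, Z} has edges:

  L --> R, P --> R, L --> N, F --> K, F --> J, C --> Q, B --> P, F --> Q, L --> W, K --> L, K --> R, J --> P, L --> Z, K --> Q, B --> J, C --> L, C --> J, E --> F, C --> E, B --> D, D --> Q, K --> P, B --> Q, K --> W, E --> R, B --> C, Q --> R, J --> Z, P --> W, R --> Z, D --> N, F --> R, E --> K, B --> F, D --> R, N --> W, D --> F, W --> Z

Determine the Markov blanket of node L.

Recall MB(v) = parents ∪ children ∪ spouses, where spouses are the other parents of v's children.
L's children: N, R, W, Z.
Parents of L: C, K.
Other parents of L's children:
  parents(N) \ {L} = {D}.
  R also has parents D, E, F, K, P, Q.
  parents(W) \ {L} = {K, N, P}.
  Z also has parents J, R, W.
Union: {C, K} ∪ {N, R, W, Z} ∪ {D, E, F, J, K, N, P, Q, R, W} = {C, D, E, F, J, K, N, P, Q, R, W, Z}.

{C, D, E, F, J, K, N, P, Q, R, W, Z}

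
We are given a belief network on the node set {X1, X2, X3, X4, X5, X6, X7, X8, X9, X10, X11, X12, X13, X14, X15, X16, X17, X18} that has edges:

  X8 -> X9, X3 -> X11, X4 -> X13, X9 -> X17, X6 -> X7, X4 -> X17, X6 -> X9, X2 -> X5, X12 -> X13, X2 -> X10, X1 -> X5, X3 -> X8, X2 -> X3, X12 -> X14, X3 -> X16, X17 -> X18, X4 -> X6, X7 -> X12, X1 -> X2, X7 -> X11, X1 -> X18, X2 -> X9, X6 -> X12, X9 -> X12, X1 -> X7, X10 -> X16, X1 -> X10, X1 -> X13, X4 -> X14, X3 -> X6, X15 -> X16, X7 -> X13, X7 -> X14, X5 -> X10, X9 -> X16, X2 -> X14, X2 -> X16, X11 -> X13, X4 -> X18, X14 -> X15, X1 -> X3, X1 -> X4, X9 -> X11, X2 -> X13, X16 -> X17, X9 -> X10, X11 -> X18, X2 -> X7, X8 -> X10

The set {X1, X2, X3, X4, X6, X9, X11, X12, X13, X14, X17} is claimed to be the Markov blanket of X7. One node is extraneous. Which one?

By definition, MB(X7) is built from X7's parents, X7's children, and the co-parents of X7.
X7's children: X11, X12, X13, X14.
X7's parents: X1, X2, X6.
For each child, the remaining parents (spouses of X7):
  X11's other parents are X3, X9.
  parents(X12) \ {X7} = {X6, X9}.
  parents(X13) \ {X7} = {X1, X2, X4, X11, X12}.
  parents(X14) \ {X7} = {X2, X4, X12}.
MB(X7) = {X1, X2, X3, X4, X6, X9, X11, X12, X13, X14}.
X17 is neither a parent, child, nor co-parent of X7, so it does not belong.

X17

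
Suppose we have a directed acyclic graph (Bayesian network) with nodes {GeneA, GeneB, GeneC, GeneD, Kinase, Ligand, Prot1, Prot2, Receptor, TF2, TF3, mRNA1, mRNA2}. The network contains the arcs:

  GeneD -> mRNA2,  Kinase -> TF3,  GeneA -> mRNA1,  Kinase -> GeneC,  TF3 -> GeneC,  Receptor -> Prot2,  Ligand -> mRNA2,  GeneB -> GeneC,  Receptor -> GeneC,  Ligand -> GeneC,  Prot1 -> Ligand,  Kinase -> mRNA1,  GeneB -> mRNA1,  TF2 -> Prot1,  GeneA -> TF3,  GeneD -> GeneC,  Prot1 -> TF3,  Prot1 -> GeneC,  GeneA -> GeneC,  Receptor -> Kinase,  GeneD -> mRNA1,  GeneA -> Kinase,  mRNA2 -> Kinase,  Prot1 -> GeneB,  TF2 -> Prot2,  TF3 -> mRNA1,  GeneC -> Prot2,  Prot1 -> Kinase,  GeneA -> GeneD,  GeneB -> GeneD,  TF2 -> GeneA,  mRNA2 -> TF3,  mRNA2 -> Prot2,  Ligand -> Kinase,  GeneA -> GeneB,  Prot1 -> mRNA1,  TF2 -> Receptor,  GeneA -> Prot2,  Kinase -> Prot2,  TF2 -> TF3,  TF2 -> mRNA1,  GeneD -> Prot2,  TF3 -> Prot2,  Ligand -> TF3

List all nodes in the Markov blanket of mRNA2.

By definition, MB(mRNA2) is built from mRNA2's parents, mRNA2's children, and the co-parents of mRNA2.
Ch(mRNA2) = {Kinase, Prot2, TF3}.
mRNA2's parents: GeneD, Ligand.
For each child, the remaining parents (spouses of mRNA2):
  Kinase's other parents are GeneA, Ligand, Prot1, Receptor.
  TF3 also has parents GeneA, Kinase, Ligand, Prot1, TF2.
  Prot2's other parents are GeneA, GeneC, GeneD, Kinase, Receptor, TF2, TF3.
Union: {GeneD, Ligand} ∪ {Kinase, Prot2, TF3} ∪ {GeneA, GeneC, GeneD, Kinase, Ligand, Prot1, Receptor, TF2, TF3} = {GeneA, GeneC, GeneD, Kinase, Ligand, Prot1, Prot2, Receptor, TF2, TF3}.

{GeneA, GeneC, GeneD, Kinase, Ligand, Prot1, Prot2, Receptor, TF2, TF3}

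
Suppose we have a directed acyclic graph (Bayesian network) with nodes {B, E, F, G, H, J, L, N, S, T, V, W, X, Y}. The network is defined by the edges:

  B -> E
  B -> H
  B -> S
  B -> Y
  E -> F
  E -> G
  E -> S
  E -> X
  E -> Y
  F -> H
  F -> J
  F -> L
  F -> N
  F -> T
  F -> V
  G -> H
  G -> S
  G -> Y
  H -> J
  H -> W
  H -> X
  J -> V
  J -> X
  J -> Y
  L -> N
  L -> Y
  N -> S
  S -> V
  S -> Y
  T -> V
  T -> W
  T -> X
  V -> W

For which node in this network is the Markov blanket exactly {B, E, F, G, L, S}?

The target node must have every member of {B, E, F, G, L, S} as a parent, child, or co-parent, and no others.
Parents of N: F, L; children: S; co-parents: B, E, G.
These exactly cover the given set, so the node is N.

N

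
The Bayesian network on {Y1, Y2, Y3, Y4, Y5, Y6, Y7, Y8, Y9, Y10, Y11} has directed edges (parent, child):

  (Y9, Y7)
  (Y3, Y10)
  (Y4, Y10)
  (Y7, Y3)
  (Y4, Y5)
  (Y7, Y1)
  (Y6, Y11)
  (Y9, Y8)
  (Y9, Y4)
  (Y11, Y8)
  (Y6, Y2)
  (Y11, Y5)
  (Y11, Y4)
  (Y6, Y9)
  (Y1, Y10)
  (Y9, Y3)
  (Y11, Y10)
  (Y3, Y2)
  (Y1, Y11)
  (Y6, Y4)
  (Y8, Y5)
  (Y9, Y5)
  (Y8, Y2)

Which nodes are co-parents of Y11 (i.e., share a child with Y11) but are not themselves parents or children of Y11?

Children of Y11: Y4, Y5, Y8, Y10.
  Y8: Y9
  Y4: Y6, Y9
  Y5: Y4, Y8, Y9
  Y10: Y1, Y3, Y4
Excluding nodes already adjacent to Y11 (Y1, Y4, Y5, Y6, Y8, Y10), the co-parent-only contribution is {Y3, Y9}.

{Y3, Y9}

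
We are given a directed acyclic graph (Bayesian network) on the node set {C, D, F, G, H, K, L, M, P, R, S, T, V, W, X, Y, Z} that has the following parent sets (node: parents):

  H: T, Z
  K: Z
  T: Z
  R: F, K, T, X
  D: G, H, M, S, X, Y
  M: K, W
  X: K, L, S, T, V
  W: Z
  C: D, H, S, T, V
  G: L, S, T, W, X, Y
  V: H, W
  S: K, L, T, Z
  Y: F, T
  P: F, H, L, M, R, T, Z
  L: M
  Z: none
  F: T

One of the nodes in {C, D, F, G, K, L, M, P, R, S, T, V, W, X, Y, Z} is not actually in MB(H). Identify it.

By definition, MB(H) is built from H's parents, H's children, and the co-parents of H.
Ch(H) = {C, D, P, V}.
H's parents: T, Z.
Other parents of H's children:
  parents(V) \ {H} = {W}.
  D's other parents are G, M, S, X, Y.
  C's other parents are D, S, T, V.
  P's other parents are F, L, M, R, T, Z.
MB(H) = {C, D, F, G, L, M, P, R, S, T, V, W, X, Y, Z}.
K is neither a parent, child, nor co-parent of H, so it does not belong.

K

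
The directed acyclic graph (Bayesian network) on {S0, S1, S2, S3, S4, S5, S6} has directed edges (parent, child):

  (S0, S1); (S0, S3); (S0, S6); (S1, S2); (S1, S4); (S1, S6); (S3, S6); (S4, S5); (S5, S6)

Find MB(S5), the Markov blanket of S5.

Pa(S5) = {S4}.
Children of S5: S6.
For each child, the remaining parents (spouses of S5):
  S6 also has parents S0, S1, S3.
So the Markov blanket of S5 is {S0, S1, S3, S4, S6}.

{S0, S1, S3, S4, S6}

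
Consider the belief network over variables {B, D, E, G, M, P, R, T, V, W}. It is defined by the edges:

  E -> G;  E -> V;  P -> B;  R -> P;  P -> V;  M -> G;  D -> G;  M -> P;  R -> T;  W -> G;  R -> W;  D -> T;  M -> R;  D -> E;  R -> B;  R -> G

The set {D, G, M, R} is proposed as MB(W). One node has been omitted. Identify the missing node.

W's children: G.
W's parents: R.
Co-parents of W (other parents of its children):
  G: D, E, M, R
MB(W) = {D, E, G, M, R}.
Comparing with the claimed set, E is missing.

E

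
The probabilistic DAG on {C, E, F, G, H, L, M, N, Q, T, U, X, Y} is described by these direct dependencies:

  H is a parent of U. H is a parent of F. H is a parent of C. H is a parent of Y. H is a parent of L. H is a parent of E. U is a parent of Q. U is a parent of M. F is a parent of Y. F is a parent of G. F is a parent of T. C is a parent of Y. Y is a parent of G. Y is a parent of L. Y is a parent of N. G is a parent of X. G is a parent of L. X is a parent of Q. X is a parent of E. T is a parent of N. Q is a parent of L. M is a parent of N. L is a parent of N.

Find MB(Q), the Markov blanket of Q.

Parents of Q: U, X.
Q's children: L.
Parents of each child, excluding Q:
  L: G, H, Y
Union: {U, X} ∪ {L} ∪ {G, H, Y} = {G, H, L, U, X, Y}.

{G, H, L, U, X, Y}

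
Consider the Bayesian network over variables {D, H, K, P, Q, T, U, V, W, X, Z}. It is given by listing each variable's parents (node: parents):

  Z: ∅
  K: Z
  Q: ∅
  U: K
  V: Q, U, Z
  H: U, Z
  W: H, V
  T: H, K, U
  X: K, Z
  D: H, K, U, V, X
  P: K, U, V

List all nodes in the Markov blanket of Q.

Q's children: V.
Pa(Q) = {}.
Other parents of Q's children:
  V's other parents are U, Z.
MB(Q) = {U, V, Z}.

{U, V, Z}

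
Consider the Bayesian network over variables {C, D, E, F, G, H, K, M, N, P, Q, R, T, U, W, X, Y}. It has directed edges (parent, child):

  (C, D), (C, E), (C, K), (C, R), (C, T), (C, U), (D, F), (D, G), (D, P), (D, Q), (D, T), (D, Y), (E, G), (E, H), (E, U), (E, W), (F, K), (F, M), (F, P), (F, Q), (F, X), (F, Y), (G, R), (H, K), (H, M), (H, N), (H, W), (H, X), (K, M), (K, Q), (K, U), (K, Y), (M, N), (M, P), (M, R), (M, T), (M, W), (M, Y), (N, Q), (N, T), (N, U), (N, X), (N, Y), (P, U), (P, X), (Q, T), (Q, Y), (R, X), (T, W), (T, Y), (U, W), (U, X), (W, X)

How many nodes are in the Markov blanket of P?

12

The Markov blanket of a node is its parents, its children, and the other parents of its children.
Parents of P: D, F, M.
Ch(P) = {U, X}.
Other parents of P's children:
  U: C, E, K, N
  X: F, H, N, R, U, W
MB(P) = {C, D, E, F, H, K, M, N, R, U, W, X}, which has 12 nodes.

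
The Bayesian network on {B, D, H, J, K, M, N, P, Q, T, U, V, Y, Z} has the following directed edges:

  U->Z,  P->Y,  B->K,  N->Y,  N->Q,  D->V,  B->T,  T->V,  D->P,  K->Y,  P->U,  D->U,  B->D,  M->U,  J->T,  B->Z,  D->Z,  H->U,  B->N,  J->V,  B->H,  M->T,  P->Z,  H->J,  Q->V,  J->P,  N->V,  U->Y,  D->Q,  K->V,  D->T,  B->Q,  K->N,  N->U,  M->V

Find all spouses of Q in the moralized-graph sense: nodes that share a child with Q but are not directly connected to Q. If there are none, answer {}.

{J, K, M, T}

Children of Q: V.
  V: D, J, K, M, N, T
Excluding nodes already adjacent to Q (B, D, N, V), the co-parent-only contribution is {J, K, M, T}.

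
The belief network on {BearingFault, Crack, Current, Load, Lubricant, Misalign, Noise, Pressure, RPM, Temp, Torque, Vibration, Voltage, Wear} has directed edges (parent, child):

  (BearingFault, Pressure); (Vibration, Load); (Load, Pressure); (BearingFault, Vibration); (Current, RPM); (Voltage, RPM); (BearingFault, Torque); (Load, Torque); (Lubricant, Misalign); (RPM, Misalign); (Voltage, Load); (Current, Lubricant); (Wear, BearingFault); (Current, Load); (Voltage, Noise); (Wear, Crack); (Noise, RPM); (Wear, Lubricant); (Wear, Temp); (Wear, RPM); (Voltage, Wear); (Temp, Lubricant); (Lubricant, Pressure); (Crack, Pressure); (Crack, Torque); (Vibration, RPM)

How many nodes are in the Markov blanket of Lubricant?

Lubricant's children: Misalign, Pressure.
Parents of Lubricant: Current, Temp, Wear.
Other parents of Lubricant's children:
  Misalign: RPM
  Pressure: BearingFault, Crack, Load
MB(Lubricant) = {BearingFault, Crack, Current, Load, Misalign, Pressure, RPM, Temp, Wear}, which has 9 nodes.

9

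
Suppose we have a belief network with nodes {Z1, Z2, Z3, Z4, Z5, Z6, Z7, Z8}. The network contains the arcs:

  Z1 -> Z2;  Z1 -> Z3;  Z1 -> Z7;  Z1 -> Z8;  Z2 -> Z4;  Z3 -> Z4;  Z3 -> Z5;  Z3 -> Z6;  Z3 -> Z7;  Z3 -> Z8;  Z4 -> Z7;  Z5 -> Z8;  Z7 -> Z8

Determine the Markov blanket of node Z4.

{Z1, Z2, Z3, Z7}

The Markov blanket of a node is its parents, its children, and the other parents of its children.
Z4 has parents Z2, Z3.
Ch(Z4) = {Z7}.
Parents of each child, excluding Z4:
  Z7: Z1, Z3
Taking the union gives {Z1, Z2, Z3, Z7}.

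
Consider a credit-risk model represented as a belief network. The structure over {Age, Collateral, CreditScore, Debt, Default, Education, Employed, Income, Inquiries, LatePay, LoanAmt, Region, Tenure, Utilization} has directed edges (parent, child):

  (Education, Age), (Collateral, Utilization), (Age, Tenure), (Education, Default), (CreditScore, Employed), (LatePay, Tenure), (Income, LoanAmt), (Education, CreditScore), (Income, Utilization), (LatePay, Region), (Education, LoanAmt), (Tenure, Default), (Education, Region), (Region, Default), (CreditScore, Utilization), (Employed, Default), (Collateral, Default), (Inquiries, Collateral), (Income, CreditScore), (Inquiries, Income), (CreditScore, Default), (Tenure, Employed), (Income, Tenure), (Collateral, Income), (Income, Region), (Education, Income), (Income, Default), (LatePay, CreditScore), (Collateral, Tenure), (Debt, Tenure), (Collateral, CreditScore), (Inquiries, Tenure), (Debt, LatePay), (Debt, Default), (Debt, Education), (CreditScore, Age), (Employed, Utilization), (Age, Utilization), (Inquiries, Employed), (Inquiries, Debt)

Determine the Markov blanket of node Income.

{Age, Collateral, CreditScore, Debt, Default, Education, Employed, Inquiries, LatePay, LoanAmt, Region, Tenure, Utilization}

A node's Markov blanket = Pa ∪ Ch ∪ (parents of Ch other than the node itself).
Income's children: CreditScore, Default, LoanAmt, Region, Tenure, Utilization.
Pa(Income) = {Collateral, Education, Inquiries}.
Parents of each child, excluding Income:
  LoanAmt's other parent is Education.
  parents(CreditScore) \ {Income} = {Collateral, Education, LatePay}.
  Region also has parents Education, LatePay.
  Tenure also has parents Age, Collateral, Debt, Inquiries, LatePay.
  parents(Utilization) \ {Income} = {Age, Collateral, CreditScore, Employed}.
  Default's other parents are Collateral, CreditScore, Debt, Education, Employed, Region, Tenure.
Taking the union gives {Age, Collateral, CreditScore, Debt, Default, Education, Employed, Inquiries, LatePay, LoanAmt, Region, Tenure, Utilization}.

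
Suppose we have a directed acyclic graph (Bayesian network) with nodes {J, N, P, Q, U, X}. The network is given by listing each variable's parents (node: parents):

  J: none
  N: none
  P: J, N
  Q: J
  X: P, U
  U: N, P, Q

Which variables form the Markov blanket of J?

{N, P, Q}

Parents of J: none.
J has children P, Q.
Co-parents of J (other parents of its children):
  P's other parent is N.
  Q has no other parent.
Taking the union gives {N, P, Q}.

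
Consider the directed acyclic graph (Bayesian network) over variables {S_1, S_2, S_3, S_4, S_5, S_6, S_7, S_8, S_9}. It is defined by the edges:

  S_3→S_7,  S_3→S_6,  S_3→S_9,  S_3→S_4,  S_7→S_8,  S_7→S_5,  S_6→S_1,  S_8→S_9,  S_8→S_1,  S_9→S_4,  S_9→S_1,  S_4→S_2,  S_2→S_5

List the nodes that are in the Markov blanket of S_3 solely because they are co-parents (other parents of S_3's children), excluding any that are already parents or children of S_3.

Children of S_3: S_4, S_6, S_7, S_9.
  S_7 has no other parent.
  S_6 has no other parent.
  S_9's other parent is S_8.
  parents(S_4) \ {S_3} = {S_9}.
Excluding nodes already adjacent to S_3 (S_4, S_6, S_7, S_9), the co-parent-only contribution is {S_8}.

{S_8}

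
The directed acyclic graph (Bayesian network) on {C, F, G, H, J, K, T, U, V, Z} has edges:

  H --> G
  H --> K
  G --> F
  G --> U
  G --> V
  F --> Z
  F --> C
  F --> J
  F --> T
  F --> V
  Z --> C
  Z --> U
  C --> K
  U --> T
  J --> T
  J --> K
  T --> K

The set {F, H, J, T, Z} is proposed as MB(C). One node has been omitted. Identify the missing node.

K

The Markov blanket of a node is its parents, its children, and the other parents of its children.
C's parents: F, Z.
C has child K.
Parents of each child, excluding C:
  K: H, J, T
MB(C) = {F, H, J, K, T, Z}.
Comparing with the claimed set, K is missing.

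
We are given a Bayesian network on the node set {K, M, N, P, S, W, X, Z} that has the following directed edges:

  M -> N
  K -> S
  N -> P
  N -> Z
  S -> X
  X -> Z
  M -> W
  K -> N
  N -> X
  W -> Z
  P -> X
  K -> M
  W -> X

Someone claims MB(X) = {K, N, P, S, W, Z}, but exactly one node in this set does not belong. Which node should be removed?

K

A node's Markov blanket = Pa ∪ Ch ∪ (parents of Ch other than the node itself).
Children of X: Z.
Pa(X) = {N, P, S, W}.
Other parents of X's children:
  Z: N, W
MB(X) = {N, P, S, W, Z}.
K is neither a parent, child, nor co-parent of X, so it does not belong.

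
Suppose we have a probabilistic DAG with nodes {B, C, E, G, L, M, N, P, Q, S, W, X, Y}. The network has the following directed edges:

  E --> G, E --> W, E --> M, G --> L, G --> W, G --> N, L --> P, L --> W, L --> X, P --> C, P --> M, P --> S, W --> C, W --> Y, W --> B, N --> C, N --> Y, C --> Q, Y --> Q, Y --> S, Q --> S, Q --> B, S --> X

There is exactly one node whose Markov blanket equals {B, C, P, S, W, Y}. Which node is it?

Q

The target node must have every member of {B, C, P, S, W, Y} as a parent, child, or co-parent, and no others.
Parents of Q: C, Y; children: B, S; co-parents: P, W, Y.
These exactly cover the given set, so the node is Q.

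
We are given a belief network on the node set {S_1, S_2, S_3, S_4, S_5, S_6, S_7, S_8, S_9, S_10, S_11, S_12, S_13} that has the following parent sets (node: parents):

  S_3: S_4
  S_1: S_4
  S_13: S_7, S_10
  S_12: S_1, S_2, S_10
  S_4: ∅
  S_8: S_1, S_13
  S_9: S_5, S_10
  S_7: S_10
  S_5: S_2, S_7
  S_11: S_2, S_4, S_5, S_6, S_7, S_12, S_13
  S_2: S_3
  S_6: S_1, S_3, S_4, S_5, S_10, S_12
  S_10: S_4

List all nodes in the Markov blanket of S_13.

{S_1, S_2, S_4, S_5, S_6, S_7, S_8, S_10, S_11, S_12}

Ch(S_13) = {S_8, S_11}.
S_13 has parents S_7, S_10.
Parents of each child, excluding S_13:
  S_11: S_2, S_4, S_5, S_6, S_7, S_12
  S_8: S_1
Taking the union gives {S_1, S_2, S_4, S_5, S_6, S_7, S_8, S_10, S_11, S_12}.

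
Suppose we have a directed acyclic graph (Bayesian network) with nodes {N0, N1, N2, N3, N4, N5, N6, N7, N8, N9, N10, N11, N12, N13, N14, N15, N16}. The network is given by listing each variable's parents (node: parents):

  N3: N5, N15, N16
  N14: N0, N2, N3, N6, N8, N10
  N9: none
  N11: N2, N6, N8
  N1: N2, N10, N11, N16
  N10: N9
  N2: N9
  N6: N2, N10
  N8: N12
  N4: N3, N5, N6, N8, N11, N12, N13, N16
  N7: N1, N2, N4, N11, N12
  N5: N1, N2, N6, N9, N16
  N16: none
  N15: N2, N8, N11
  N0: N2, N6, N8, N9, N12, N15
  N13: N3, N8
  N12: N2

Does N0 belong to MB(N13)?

N13 has parents N3, N8.
N13's children: N4.
Parents of each child, excluding N13:
  N4's other parents are N3, N5, N6, N8, N11, N12, N16.
MB(N13) = {N3, N4, N5, N6, N8, N11, N12, N16}; N0 is not in this set.

No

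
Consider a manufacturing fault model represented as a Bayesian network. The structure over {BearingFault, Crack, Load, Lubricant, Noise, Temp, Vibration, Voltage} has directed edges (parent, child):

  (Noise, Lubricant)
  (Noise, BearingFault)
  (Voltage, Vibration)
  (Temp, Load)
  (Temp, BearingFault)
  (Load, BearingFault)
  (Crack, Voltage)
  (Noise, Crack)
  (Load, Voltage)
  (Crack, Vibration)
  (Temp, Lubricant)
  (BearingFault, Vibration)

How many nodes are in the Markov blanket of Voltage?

Pa(Voltage) = {Crack, Load}.
Voltage's children: Vibration.
Co-parents of Voltage (other parents of its children):
  Vibration also has parents BearingFault, Crack.
MB(Voltage) = {BearingFault, Crack, Load, Vibration}, which has 4 nodes.

4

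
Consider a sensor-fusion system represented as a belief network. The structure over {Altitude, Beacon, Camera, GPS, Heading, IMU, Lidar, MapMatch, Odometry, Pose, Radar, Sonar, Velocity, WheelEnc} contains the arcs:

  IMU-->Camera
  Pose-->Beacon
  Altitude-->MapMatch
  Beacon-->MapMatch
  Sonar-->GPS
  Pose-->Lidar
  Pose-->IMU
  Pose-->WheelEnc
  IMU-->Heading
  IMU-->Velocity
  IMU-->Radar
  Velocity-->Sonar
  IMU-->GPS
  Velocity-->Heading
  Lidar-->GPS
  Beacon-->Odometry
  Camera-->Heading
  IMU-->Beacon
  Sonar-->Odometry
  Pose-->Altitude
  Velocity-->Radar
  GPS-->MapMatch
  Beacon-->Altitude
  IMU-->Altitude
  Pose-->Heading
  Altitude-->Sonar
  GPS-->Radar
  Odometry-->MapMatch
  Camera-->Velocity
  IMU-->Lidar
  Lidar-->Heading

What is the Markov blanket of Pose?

Parents of Pose: none.
Children of Pose: Altitude, Beacon, Heading, IMU, Lidar, WheelEnc.
Parents of each child, excluding Pose:
  IMU: no additional parents.
  Beacon's other parent is IMU.
  parents(Lidar) \ {Pose} = {IMU}.
  Altitude also has parents Beacon, IMU.
  parents(Heading) \ {Pose} = {Camera, IMU, Lidar, Velocity}.
  WheelEnc has no other parent.
So the Markov blanket of Pose is {Altitude, Beacon, Camera, Heading, IMU, Lidar, Velocity, WheelEnc}.

{Altitude, Beacon, Camera, Heading, IMU, Lidar, Velocity, WheelEnc}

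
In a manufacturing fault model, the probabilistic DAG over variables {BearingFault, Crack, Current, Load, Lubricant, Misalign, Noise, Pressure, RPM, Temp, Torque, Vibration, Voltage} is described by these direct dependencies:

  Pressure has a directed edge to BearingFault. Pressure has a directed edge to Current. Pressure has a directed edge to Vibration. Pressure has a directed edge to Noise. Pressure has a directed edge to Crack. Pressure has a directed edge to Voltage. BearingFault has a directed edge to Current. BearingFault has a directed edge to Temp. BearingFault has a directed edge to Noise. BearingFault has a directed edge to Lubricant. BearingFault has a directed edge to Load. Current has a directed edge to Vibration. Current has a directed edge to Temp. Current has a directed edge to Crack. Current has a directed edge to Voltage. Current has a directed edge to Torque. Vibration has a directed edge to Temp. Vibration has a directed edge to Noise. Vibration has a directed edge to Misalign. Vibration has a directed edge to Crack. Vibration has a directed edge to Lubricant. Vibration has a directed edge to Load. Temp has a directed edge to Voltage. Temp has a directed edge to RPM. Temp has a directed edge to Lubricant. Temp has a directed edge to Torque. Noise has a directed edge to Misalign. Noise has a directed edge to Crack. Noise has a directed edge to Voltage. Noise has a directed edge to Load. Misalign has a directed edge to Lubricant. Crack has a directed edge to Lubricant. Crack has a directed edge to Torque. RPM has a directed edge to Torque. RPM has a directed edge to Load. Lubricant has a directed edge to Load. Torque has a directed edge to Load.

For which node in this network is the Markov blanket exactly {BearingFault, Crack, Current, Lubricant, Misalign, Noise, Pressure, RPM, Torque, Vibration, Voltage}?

The target node must have every member of {BearingFault, Crack, Current, Lubricant, Misalign, Noise, Pressure, RPM, Torque, Vibration, Voltage} as a parent, child, or co-parent, and no others.
Parents of Temp: BearingFault, Current, Vibration; children: Lubricant, RPM, Torque, Voltage; co-parents: BearingFault, Crack, Current, Misalign, Noise, Pressure, RPM, Vibration.
These exactly cover the given set, so the node is Temp.

Temp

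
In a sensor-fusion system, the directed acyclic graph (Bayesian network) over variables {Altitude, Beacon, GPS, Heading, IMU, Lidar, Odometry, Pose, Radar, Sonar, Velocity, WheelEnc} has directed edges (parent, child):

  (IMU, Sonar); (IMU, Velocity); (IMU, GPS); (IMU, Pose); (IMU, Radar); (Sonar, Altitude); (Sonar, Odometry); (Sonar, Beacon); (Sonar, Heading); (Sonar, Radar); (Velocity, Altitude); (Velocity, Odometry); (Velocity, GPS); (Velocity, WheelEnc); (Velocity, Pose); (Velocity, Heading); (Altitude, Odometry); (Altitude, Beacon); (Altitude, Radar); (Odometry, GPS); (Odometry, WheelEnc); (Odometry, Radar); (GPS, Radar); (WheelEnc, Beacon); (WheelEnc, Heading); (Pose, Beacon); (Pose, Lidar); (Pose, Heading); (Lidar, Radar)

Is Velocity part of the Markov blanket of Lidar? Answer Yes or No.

No

The Markov blanket of a node is its parents, its children, and the other parents of its children.
Children of Lidar: Radar.
Lidar's parents: Pose.
Other parents of Lidar's children:
  Radar also has parents Altitude, GPS, IMU, Odometry, Sonar.
MB(Lidar) = {Altitude, GPS, IMU, Odometry, Pose, Radar, Sonar}; Velocity is not in this set.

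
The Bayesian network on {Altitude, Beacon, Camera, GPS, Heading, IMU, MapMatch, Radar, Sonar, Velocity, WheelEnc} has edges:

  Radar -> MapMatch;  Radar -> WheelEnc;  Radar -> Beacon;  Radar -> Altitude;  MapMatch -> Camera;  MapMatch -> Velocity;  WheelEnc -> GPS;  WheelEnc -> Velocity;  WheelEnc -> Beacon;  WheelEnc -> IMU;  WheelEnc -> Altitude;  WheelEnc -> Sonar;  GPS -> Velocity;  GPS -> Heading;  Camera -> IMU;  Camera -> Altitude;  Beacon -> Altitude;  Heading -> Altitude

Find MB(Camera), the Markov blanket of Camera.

{Altitude, Beacon, Heading, IMU, MapMatch, Radar, WheelEnc}

Pa(Camera) = {MapMatch}.
Ch(Camera) = {Altitude, IMU}.
Co-parents of Camera (other parents of its children):
  IMU: WheelEnc
  Altitude: Beacon, Heading, Radar, WheelEnc
Taking the union gives {Altitude, Beacon, Heading, IMU, MapMatch, Radar, WheelEnc}.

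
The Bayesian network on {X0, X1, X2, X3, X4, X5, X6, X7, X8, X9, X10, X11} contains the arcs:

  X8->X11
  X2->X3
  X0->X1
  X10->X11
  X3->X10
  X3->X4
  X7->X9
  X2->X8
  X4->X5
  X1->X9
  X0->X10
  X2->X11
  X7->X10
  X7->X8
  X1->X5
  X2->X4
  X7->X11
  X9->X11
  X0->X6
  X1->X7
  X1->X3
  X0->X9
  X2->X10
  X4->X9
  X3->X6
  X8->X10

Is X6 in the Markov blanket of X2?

The Markov blanket of a node is its parents, its children, and the other parents of its children.
X2 has children X3, X4, X8, X10, X11.
Pa(X2) = {}.
Co-parents of X2 (other parents of its children):
  X3's other parent is X1.
  parents(X4) \ {X2} = {X3}.
  X8 also has parent X7.
  X10 also has parents X0, X3, X7, X8.
  X11 also has parents X7, X8, X9, X10.
MB(X2) = {X0, X1, X3, X4, X7, X8, X9, X10, X11}; X6 is not in this set.

No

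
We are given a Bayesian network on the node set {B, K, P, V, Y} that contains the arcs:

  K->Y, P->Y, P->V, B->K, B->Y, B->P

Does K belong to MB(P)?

K is a co-parent of P: both are parents of Y.
So K ∈ MB(P).

Yes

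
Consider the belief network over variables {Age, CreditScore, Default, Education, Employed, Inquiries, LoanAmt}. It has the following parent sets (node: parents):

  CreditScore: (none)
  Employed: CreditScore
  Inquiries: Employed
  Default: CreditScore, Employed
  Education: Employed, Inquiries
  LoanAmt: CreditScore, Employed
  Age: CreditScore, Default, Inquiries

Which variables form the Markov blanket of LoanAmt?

Ch(LoanAmt) = {}.
Pa(LoanAmt) = {CreditScore, Employed}.
With no children, LoanAmt has no spouses; the co-parent set is empty.
Taking the union gives {CreditScore, Employed}.

{CreditScore, Employed}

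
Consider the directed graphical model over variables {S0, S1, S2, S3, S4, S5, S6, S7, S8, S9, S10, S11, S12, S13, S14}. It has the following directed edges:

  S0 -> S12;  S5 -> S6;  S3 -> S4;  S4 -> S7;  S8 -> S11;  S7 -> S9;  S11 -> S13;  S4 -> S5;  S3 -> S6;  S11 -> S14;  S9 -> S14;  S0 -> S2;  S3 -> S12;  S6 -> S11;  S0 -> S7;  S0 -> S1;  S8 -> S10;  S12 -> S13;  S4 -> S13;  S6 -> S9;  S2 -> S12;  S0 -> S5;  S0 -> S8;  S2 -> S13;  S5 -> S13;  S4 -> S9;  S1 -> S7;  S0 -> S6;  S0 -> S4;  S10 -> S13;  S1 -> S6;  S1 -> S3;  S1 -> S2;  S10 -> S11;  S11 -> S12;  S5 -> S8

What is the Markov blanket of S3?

S3 has parent S1.
Children of S3: S4, S6, S12.
Parents of each child, excluding S3:
  S4: S0
  S6: S0, S1, S5
  S12: S0, S2, S11
MB(S3) = {S0, S1, S2, S4, S5, S6, S11, S12}.

{S0, S1, S2, S4, S5, S6, S11, S12}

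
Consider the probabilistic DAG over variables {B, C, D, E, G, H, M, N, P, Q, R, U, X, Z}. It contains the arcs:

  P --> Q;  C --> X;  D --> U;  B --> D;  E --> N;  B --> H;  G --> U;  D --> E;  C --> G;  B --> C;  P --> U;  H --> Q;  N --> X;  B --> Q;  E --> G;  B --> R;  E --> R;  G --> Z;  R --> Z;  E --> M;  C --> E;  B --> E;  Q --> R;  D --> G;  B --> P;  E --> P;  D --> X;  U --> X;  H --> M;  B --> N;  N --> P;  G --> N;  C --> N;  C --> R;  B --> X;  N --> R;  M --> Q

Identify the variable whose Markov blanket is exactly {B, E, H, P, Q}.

The target node must have every member of {B, E, H, P, Q} as a parent, child, or co-parent, and no others.
Parents of M: E, H; children: Q; co-parents: B, H, P.
These exactly cover the given set, so the node is M.

M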